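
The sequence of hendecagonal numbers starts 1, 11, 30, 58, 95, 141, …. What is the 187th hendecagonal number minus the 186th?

1675

Consecutive hendecagonal numbers differ by 9n − 8: here 9·187 − 8 = 1675.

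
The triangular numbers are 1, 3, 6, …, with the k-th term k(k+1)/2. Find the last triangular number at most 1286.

1275

Solve n(n+1)/2 ≤ 1286 for integer n.
n = 50 gives 1275 ≤ 1286, while n = 51 gives 1326 > 1286; so the answer is 1275.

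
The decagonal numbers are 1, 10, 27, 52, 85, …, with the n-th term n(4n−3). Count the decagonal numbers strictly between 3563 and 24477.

The n-th decagonal number is n(4n−3).
Smallest index with value > 3563: n = 31 (giving 3751).
Largest index with value < 24477: n = 78 (giving 24102).
Indices 31 through 78: 48 terms.

48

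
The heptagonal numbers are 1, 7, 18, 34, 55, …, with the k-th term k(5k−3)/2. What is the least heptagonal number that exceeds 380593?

381616

Solve n(5n−3)/2 > 380593 for integer n.
The largest n with value ≤ 380593 is 390 (since 379665 ≤ 380593 < 381616), so the first above is n = 391, value 381616.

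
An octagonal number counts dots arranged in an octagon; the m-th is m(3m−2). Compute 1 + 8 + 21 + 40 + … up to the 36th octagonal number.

47286

Σ i(3i−2) = 3Σi² − 2Σi over i = 1..36.
Σi = 666 and Σi² = 16206.
3·16206 − 2·666 = 47286.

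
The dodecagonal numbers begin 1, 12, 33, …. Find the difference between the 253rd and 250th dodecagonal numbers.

7533

253·(5·253 − 4) = 319033 and 250·(5·250 − 4) = 311500.
Difference: 319033 − 311500 = 7533.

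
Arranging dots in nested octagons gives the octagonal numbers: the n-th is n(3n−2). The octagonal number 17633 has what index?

Set n(3n−2) = 17633, giving 3n² − 2n − 17633 = 0.
The discriminant is 4 + 12·17633 = 211600, and √211600 = 460.
So n = (2 + 460) / 6 = 462/6 = 77.

77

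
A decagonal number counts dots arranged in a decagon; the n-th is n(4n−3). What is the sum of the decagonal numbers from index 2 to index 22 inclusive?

Σ i(4i−3) = 4Σi² − 3Σi over i = 2..22.
Σi = 253 − 1 = 252 and Σi² = 3795 − 1 = 3794.
4·3794 − 3·252 = 14420.

14420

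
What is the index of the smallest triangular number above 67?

12

Solve n(n+1)/2 > 67 for integer n.
The largest n with value ≤ 67 is 11 (since 66 ≤ 67 < 78), so the first above is n = 12, value 78.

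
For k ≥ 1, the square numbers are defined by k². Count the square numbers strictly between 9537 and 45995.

The n-th square number is n².
Smallest index with value > 9537: n = 98 (giving 9604).
Largest index with value < 45995: n = 214 (giving 45796).
Indices 98 through 214: 117 terms.

117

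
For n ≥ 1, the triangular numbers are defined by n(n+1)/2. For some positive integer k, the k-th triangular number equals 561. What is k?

33

Set n(n+1)/2 = 561, giving n² + n − 1122 = 0.
So n = (-1 + 67) / 2 = 66/2 = 33.
Check: 33·34/2 = 561. ✓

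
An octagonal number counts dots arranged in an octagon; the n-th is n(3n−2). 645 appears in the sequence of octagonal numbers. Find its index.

15

Set n(3n−2) = 645, giving 3n² − 2n − 645 = 0.
So n = (2 + 88) / 6 = 90/6 = 15.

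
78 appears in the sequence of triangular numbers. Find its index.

Set n(n+1)/2 = 78, giving n² + n − 156 = 0.
The discriminant is 1 + 8·78 = 625, and √625 = 25.
So n = (-1 + 25) / 2 = 24/2 = 12.
Check: 12·13/2 = 78. ✓

12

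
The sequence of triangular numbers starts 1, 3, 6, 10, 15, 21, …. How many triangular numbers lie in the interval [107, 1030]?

30

The n-th triangular number is n(n+1)/2.
Smallest index with value ≥ 107: n = 15 (giving 120).
Largest index with value ≤ 1030: n = 44 (giving 990).
Indices 15 through 44: 30 terms.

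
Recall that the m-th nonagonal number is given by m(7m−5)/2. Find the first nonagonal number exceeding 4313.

Solve n(7n−5)/2 > 4313 for integer n.
The largest n with value ≤ 4313 is 35 (since 4200 ≤ 4313 < 4446), so the first above is n = 36, value 4446.

4446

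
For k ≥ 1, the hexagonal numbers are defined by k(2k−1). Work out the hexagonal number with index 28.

1540

The 28th hexagonal number is n(2n−1) with n = 28.
28·(2·28 − 1) = 28·55 = 1540.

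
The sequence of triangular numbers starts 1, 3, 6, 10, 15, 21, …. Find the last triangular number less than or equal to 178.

171

Solve n(n+1)/2 ≤ 178 for integer n.
n = 18 gives 171 ≤ 178, while n = 19 gives 190 > 178; so the answer is 171.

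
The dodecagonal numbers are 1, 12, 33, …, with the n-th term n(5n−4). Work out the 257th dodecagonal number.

329217

The 257th dodecagonal number is n(5n−4) with n = 257.
257·(5·257 − 4) = 257·1281 = 329217.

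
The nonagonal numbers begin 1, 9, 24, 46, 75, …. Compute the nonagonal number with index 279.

The 279th nonagonal number is n(7n−5)/2 with n = 279.
279·(7·279 − 5)/2 = 279·1948/2 = 279·974 = 271746.

271746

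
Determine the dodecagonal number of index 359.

The 359th dodecagonal number is n(5n−4) with n = 359.
359·(5·359 − 4) = 359·1791 = 642969.

642969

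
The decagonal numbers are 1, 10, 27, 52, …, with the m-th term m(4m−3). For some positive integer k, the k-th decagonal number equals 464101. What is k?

Set n(4n−3) = 464101, giving 4n² − 3n − 464101 = 0.
So n = (3 + 2725) / 8 = 2728/8 = 341.

341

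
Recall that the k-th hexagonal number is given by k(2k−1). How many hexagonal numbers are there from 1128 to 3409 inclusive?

The n-th hexagonal number is n(2n−1).
Smallest index with value ≥ 1128: n = 24 (giving 1128).
Largest index with value ≤ 3409: n = 41 (giving 3321).
Indices 24 through 41: 18 terms.

18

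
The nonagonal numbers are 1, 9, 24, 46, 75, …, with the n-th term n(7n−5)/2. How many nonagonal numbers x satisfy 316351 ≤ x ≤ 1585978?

373

The n-th nonagonal number is n(7n−5)/2.
Smallest index with value ≥ 316351: n = 301 (giving 316351).
Largest index with value ≤ 1585978: n = 673 (giving 1583569).
Indices 301 through 673: 373 terms.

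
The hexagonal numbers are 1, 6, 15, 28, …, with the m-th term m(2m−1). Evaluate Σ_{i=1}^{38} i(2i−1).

Σ i(2i−1) = 2Σi² − Σi over i = 1..38.
Σi = 741 and Σi² = 19019.
2·19019 − 1·741 = 37297.

37297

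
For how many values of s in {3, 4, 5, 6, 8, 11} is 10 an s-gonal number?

s = 3: P(3, 4) = 10. ✓
s = 4: P(4, 3) = 9 and P(4, 4) = 16; 10 is not s-gonal.
s = 5: P(5, 2) = 5 and P(5, 3) = 12; 10 is not s-gonal.
s = 6: P(6, 2) = 6 and P(6, 3) = 15; 10 is not s-gonal.
s = 8: P(8, 2) = 8 and P(8, 3) = 21; 10 is not s-gonal.
s = 11: P(11, 1) = 1 and P(11, 2) = 11; 10 is not s-gonal.
Hits: s ∈ {3} → 1.

1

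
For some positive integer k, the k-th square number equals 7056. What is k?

84

We need n² = 7056, so n = √7056 = 84.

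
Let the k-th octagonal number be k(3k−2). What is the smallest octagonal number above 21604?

22016

Solve n(3n−2) > 21604 for integer n.
The largest n with value ≤ 21604 is 85 (since 21505 ≤ 21604 < 22016), so the first above is n = 86, value 22016.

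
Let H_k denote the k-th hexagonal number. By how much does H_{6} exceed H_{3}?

6·(2·6 − 1) = 66 and 3·(2·3 − 1) = 15.
Difference: 66 − 15 = 51.

51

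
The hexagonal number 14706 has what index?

Set n(2n−1) = 14706, giving 2n² − n − 14706 = 0.
The discriminant is 1 + 8·14706 = 117649, and √117649 = 343.
So n = (1 + 343) / 4 = 344/4 = 86.

86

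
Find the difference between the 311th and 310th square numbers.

n² − (n−1)² = 2n − 1, so 311² − 310² = 2·311 − 1 = 621.

621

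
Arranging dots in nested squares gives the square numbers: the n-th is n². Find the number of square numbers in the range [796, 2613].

The n-th square number is n².
Smallest index with value ≥ 796: n = 29 (giving 841).
Largest index with value ≤ 2613: n = 51 (giving 2601).
Indices 29 through 51: 23 terms.

23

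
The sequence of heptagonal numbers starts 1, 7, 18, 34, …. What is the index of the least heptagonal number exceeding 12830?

72

Solve n(5n−3)/2 > 12830 for integer n.
The largest n with value ≤ 12830 is 71 (since 12496 ≤ 12830 < 12852), so the first above is n = 72, value 12852.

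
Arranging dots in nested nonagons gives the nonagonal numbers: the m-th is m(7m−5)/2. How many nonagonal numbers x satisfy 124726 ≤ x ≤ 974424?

339

The n-th nonagonal number is n(7n−5)/2.
Smallest index with value ≥ 124726: n = 190 (giving 125875).
Largest index with value ≤ 974424: n = 528 (giving 974424).
Indices 190 through 528: 339 terms.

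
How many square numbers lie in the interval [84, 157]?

The n-th square number is n².
Smallest index with value ≥ 84: n = 10 (giving 100).
Largest index with value ≤ 157: n = 12 (giving 144).
Indices 10 through 12: 3 terms.

3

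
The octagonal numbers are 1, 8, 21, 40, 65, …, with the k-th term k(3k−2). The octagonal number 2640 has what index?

Set n(3n−2) = 2640, giving 3n² − 2n − 2640 = 0.
The discriminant is 4 + 12·2640 = 31684, and √31684 = 178.
So n = (2 + 178) / 6 = 180/6 = 30.

30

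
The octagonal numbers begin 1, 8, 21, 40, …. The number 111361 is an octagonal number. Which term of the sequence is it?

193

Set n(3n−2) = 111361, giving 3n² − 2n − 111361 = 0.
The discriminant is 4 + 12·111361 = 1336336, and √1336336 = 1156.
So n = (2 + 1156) / 6 = 1158/6 = 193.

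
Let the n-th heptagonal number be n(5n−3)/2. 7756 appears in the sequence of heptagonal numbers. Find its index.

56

Set n(5n−3)/2 = 7756, giving 5n² − 3n − 15512 = 0.
So n = (3 + 557) / 10 = 560/10 = 56.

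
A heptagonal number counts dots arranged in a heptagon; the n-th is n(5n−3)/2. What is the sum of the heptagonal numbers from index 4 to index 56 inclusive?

Σ i(5i−3)/2 = (5Σi² − 3Σi) / 2 over i = 4..56.
Σi = 1596 − 6 = 1590 and Σi² = 60116 − 14 = 60102.
(5·60102 − 3·1590) / 2 = 295740/2 = 147870.

147870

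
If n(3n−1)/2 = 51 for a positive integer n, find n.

6

Set n(3n−1)/2 = 51, giving 3n² − n − 102 = 0.
The discriminant is 1 + 24·51 = 1225, and √1225 = 35.
So n = (1 + 35) / 6 = 36/6 = 6.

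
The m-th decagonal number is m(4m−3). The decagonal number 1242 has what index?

Set n(4n−3) = 1242, giving 4n² − 3n − 1242 = 0.
The discriminant is 9 + 16·1242 = 19881, and √19881 = 141.
So n = (3 + 141) / 8 = 144/8 = 18.
Check: 18·(4·18 − 3) = 1242. ✓

18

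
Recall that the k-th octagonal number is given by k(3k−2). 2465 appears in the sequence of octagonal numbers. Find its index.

29

Set n(3n−2) = 2465, giving 3n² − 2n − 2465 = 0.
The discriminant is 4 + 12·2465 = 29584, and √29584 = 172.
So n = (2 + 172) / 6 = 174/6 = 29.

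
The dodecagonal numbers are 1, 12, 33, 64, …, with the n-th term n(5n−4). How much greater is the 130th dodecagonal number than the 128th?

130·(5·130 − 4) = 83980 and 128·(5·128 − 4) = 81408.
Difference: 83980 − 81408 = 2572.

2572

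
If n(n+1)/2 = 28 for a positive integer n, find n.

Set n(n+1)/2 = 28, giving n² + n − 56 = 0.
The discriminant is 1 + 8·28 = 225, and √225 = 15.
So n = (-1 + 15) / 2 = 14/2 = 7.

7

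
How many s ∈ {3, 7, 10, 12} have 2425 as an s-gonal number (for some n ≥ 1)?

s = 3: P(3, 69) = 2415 and P(3, 70) = 2485; 2425 is not s-gonal.
s = 7: P(7, 31) = 2356 and P(7, 32) = 2512; 2425 is not s-gonal.
s = 10: P(10, 25) = 2425. ✓
s = 12: P(12, 22) = 2332 and P(12, 23) = 2553; 2425 is not s-gonal.
Hits: s ∈ {10} → 1.

1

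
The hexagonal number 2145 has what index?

Set n(2n−1) = 2145, giving 2n² − n − 2145 = 0.
The discriminant is 1 + 8·2145 = 17161, and √17161 = 131.
So n = (1 + 131) / 4 = 132/4 = 33.

33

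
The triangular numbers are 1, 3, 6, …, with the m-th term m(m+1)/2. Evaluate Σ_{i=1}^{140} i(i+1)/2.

467180

Σ i(i+1)/2 = (Σi² + Σi) / 2 over i = 1..140.
Σi = 9870 and Σi² = 924490.
(1·924490 + 1·9870) / 2 = 934360/2 = 467180.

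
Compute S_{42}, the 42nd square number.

42² = 1764.

1764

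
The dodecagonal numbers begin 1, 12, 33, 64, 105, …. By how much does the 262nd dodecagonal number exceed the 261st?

2611

Consecutive dodecagonal numbers differ by 10n − 9: here 10·262 − 9 = 2611.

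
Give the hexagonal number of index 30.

The 30th hexagonal number is n(2n−1) with n = 30.
30·(2·30 − 1) = 30·59 = 1770.

1770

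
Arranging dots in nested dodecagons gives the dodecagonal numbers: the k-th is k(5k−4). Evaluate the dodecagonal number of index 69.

23529

The 69th dodecagonal number is n(5n−4) with n = 69.
69·(5·69 − 4) = 69·341 = 23529.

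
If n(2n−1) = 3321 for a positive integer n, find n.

Set n(2n−1) = 3321, giving 2n² − n − 3321 = 0.
So n = (1 + 163) / 4 = 164/4 = 41.

41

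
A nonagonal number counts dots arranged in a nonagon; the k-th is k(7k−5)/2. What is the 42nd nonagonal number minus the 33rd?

2340

42·(7·42 − 5)/2 = 6069 and 33·(7·33 − 5)/2 = 3729.
Difference: 6069 − 3729 = 2340.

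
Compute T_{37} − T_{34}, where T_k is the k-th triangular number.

108

37·38/2 = 703 and 34·35/2 = 595.
Difference: 703 − 595 = 108.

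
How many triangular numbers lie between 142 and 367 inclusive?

10

The n-th triangular number is n(n+1)/2.
Smallest index with value ≥ 142: n = 17 (giving 153).
Largest index with value ≤ 367: n = 26 (giving 351).
Indices 17 through 26: 10 terms.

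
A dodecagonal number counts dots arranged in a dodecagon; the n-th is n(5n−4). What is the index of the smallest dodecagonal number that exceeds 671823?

Solve n(5n−4) > 671823 for integer n.
The largest n with value ≤ 671823 is 366 (since 668316 ≤ 671823 < 671977), so the first above is n = 367, value 671977.

367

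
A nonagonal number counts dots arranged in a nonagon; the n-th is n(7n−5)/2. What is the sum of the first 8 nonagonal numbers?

Σ i(7i−5)/2 = (7Σi² − 5Σi) / 2 over i = 1..8.
Σi = 36 and Σi² = 204.
(7·204 − 5·36) / 2 = 1248/2 = 624.

624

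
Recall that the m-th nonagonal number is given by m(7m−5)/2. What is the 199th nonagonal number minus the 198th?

1387

Consecutive nonagonal numbers differ by 7n − 6: here 7·199 − 6 = 1387.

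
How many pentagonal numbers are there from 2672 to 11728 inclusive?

The n-th pentagonal number is n(3n−1)/2.
Smallest index with value ≥ 2672: n = 43 (giving 2752).
Largest index with value ≤ 11728: n = 88 (giving 11572).
Indices 43 through 88: 46 terms.

46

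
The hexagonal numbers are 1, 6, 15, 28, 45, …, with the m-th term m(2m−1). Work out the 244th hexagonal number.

244·(2·244 − 1) = 244·487 = 118828.

118828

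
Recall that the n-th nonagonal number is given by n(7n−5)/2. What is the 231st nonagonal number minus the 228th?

4812

231·(7·231 − 5)/2 = 186186 and 228·(7·228 − 5)/2 = 181374.
Difference: 186186 − 181374 = 4812.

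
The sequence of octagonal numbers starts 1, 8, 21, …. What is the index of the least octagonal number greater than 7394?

Solve n(3n−2) > 7394 for integer n.
The largest n with value ≤ 7394 is 49 (since 7105 ≤ 7394 < 7400), so the first above is n = 50, value 7400.

50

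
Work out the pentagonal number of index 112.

18760

112·(3·112 − 1)/2 = 112·335/2 = 18760.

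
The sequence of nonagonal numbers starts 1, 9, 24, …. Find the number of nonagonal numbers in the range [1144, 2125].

7

The n-th nonagonal number is n(7n−5)/2.
Smallest index with value ≥ 1144: n = 19 (giving 1216).
Largest index with value ≤ 2125: n = 25 (giving 2125).
Indices 19 through 25: 7 terms.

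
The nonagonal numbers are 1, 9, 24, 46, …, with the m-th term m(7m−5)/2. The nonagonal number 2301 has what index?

26

Set n(7n−5)/2 = 2301, giving 7n² − 5n − 4602 = 0.
So n = (5 + 359) / 14 = 364/14 = 26.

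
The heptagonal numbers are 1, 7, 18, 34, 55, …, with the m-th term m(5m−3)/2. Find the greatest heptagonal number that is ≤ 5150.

4995

Solve n(5n−3)/2 ≤ 5150 for integer n.
n = 45 gives 4995 ≤ 5150, while n = 46 gives 5221 > 5150; so the answer is 4995.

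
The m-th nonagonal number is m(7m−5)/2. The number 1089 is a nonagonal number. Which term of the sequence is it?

Set n(7n−5)/2 = 1089, giving 7n² − 5n − 2178 = 0.
The discriminant is 25 + 56·1089 = 61009, and √61009 = 247.
So n = (5 + 247) / 14 = 252/14 = 18.

18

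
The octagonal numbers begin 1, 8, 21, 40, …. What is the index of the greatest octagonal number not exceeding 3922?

36

Solve n(3n−2) ≤ 3922 for integer n.
n = 36 gives 3816 ≤ 3922, while n = 37 gives 4033 > 3922; so the answer is index 36.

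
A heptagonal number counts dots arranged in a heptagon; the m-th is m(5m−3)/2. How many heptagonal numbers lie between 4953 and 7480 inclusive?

11

The n-th heptagonal number is n(5n−3)/2.
Smallest index with value ≥ 4953: n = 45 (giving 4995).
Largest index with value ≤ 7480: n = 55 (giving 7480).
Indices 45 through 55: 11 terms.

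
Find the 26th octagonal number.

1976

The 26th octagonal number is n(3n−2) with n = 26.
26·(3·26 − 2) = 26·76 = 1976.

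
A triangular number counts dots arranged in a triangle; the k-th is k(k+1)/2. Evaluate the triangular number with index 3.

3·4/2 = 12/2 = 6.

6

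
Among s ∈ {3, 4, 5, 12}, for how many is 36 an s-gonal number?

s = 3: P(3, 8) = 36. ✓
s = 4: P(4, 6) = 36. ✓
s = 5: P(5, 5) = 35 and P(5, 6) = 51; 36 is not s-gonal.
s = 12: P(12, 3) = 33 and P(12, 4) = 64; 36 is not s-gonal.
Hits: s ∈ {3, 4} → 2.

2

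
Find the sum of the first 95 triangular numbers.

Σ i(i+1)/2 = (Σi² + Σi) / 2 over i = 1..95.
Σi = 4560 and Σi² = 290320.
(1·290320 + 1·4560) / 2 = 294880/2 = 147440.

147440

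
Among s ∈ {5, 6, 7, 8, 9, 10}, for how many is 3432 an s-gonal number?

1

s = 5: P(5, 48) = 3432. ✓
s = 6: P(6, 41) = 3321 and P(6, 42) = 3486; 3432 is not s-gonal.
s = 7: P(7, 37) = 3367 and P(7, 38) = 3553; 3432 is not s-gonal.
s = 8: P(8, 34) = 3400 and P(8, 35) = 3605; 3432 is not s-gonal.
s = 9: P(9, 31) = 3286 and P(9, 32) = 3504; 3432 is not s-gonal.
s = 10: P(10, 29) = 3277 and P(10, 30) = 3510; 3432 is not s-gonal.
Hits: s ∈ {5} → 1.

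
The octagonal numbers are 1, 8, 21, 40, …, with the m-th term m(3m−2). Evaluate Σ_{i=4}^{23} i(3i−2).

Σ i(3i−2) = 3Σi² − 2Σi over i = 4..23.
Σi = 276 − 6 = 270 and Σi² = 4324 − 14 = 4310.
3·4310 − 2·270 = 12390.

12390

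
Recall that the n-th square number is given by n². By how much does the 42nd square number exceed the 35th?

539

42² = 1764 and 35² = 1225.
Difference: 1764 − 1225 = 539.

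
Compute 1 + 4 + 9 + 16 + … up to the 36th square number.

16206

Σ_{i=1}^{36} i² = 36·37·73/6 = 16206.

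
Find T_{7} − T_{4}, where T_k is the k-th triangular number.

7·8/2 = 28 and 4·5/2 = 10.
Difference: 28 − 10 = 18.

18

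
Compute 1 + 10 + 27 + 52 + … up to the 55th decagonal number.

Σ i(4i−3) = 4Σi² − 3Σi over i = 1..55.
Σi = 1540 and Σi² = 56980.
4·56980 − 3·1540 = 223300.

223300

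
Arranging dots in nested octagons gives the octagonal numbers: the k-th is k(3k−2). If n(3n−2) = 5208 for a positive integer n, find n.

Set n(3n−2) = 5208, giving 3n² − 2n − 5208 = 0.
The discriminant is 4 + 12·5208 = 62500, and √62500 = 250.
So n = (2 + 250) / 6 = 252/6 = 42.

42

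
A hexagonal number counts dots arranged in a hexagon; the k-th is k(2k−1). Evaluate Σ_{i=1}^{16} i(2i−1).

Σ i(2i−1) = 2Σi² − Σi over i = 1..16.
Σi = 136 and Σi² = 1496.
2·1496 − 1·136 = 2856.

2856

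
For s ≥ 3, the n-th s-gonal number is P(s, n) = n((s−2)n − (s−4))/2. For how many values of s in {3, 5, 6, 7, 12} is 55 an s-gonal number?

s = 3: P(3, 10) = 55. ✓
s = 5: P(5, 6) = 51 and P(5, 7) = 70; 55 is not s-gonal.
s = 6: P(6, 5) = 45 and P(6, 6) = 66; 55 is not s-gonal.
s = 7: P(7, 5) = 55. ✓
s = 12: P(12, 3) = 33 and P(12, 4) = 64; 55 is not s-gonal.
Hits: s ∈ {3, 7} → 2.

2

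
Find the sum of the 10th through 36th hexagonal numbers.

Σ i(2i−1) = 2Σi² − Σi over i = 10..36.
Σi = 666 − 45 = 621 and Σi² = 16206 − 285 = 15921.
2·15921 − 1·621 = 31221.

31221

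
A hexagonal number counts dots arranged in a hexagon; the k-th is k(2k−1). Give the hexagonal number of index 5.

5·(2·5 − 1) = 5·9 = 45.

45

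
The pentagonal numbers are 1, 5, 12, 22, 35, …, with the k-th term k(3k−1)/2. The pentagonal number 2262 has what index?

Set n(3n−1)/2 = 2262, giving 3n² − n − 4524 = 0.
So n = (1 + 233) / 6 = 234/6 = 39.

39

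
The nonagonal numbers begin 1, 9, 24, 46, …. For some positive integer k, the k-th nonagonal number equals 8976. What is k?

Set n(7n−5)/2 = 8976, giving 7n² − 5n − 17952 = 0.
The discriminant is 25 + 56·8976 = 502681, and √502681 = 709.
So n = (5 + 709) / 14 = 714/14 = 51.
Check: 51·(7·51 − 5)/2 = 8976. ✓

51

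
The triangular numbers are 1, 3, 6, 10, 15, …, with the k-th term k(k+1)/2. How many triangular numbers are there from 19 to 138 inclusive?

The n-th triangular number is n(n+1)/2.
Smallest index with value ≥ 19: n = 6 (giving 21).
Largest index with value ≤ 138: n = 16 (giving 136).
Indices 6 through 16: 11 terms.

11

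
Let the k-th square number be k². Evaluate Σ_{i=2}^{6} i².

90

Σ_{i=2}^{6} i² = 91 − 1 = 90.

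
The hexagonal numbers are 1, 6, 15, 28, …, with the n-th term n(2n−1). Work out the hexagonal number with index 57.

6441

The 57th hexagonal number is n(2n−1) with n = 57.
57·(2·57 − 1) = 57·113 = 6441.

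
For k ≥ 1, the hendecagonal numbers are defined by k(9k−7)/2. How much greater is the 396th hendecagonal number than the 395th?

Consecutive hendecagonal numbers differ by 9n − 8: here 9·396 − 8 = 3556.

3556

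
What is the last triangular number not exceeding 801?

780

Solve n(n+1)/2 ≤ 801 for integer n.
n = 39 gives 780 ≤ 801, while n = 40 gives 820 > 801; so the answer is 780.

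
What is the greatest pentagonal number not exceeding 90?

Solve n(3n−1)/2 ≤ 90 for integer n.
n = 7 gives 70 ≤ 90, while n = 8 gives 92 > 90; so the answer is 70.

70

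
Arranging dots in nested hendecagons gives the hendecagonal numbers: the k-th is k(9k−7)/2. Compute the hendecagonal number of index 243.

243·(9·243 − 7)/2 = 243·2180/2 = 243·1090 = 264870.

264870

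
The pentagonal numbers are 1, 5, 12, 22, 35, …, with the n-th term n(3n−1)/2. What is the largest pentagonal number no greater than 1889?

1820

Solve n(3n−1)/2 ≤ 1889 for integer n.
n = 35 gives 1820 ≤ 1889, while n = 36 gives 1926 > 1889; so the answer is 1820.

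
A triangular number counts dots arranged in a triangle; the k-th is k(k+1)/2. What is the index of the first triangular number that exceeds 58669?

343

Solve n(n+1)/2 > 58669 for integer n.
The largest n with value ≤ 58669 is 342 (since 58653 ≤ 58669 < 58996), so the first above is n = 343, value 58996.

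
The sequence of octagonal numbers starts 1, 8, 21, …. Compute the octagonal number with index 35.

The 35th octagonal number is n(3n−2) with n = 35.
35·(3·35 − 2) = 35·103 = 3605.

3605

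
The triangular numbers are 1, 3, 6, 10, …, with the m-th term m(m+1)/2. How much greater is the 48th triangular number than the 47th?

48

Consecutive triangular numbers differ by n: T_{48} − T_{47} = 48.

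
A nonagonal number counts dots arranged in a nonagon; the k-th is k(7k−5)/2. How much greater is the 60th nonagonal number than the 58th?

60·(7·60 − 5)/2 = 12450 and 58·(7·58 − 5)/2 = 11629.
Difference: 12450 − 11629 = 821.

821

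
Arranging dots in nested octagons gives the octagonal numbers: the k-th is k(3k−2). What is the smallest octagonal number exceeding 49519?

Solve n(3n−2) > 49519 for integer n.
The largest n with value ≤ 49519 is 128 (since 48896 ≤ 49519 < 49665), so the first above is n = 129, value 49665.

49665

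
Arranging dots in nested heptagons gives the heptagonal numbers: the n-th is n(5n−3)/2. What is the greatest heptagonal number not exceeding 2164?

Solve n(5n−3)/2 ≤ 2164 for integer n.
n = 29 gives 2059 ≤ 2164, while n = 30 gives 2205 > 2164; so the answer is 2059.

2059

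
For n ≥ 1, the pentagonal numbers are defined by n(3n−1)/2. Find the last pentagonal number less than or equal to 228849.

227955

Solve n(3n−1)/2 ≤ 228849 for integer n.
n = 390 gives 227955 ≤ 228849, while n = 391 gives 229126 > 228849; so the answer is 227955.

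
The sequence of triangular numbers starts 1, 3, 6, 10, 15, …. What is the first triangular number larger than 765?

Solve n(n+1)/2 > 765 for integer n.
The largest n with value ≤ 765 is 38 (since 741 ≤ 765 < 780), so the first above is n = 39, value 780.

780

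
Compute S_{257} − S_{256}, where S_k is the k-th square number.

513

n² − (n−1)² = 2n − 1, so 257² − 256² = 2·257 − 1 = 513.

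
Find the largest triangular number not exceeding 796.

Solve n(n+1)/2 ≤ 796 for integer n.
n = 39 gives 780 ≤ 796, while n = 40 gives 820 > 796; so the answer is 780.

780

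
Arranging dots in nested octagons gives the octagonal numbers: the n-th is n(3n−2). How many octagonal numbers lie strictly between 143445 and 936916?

The n-th octagonal number is n(3n−2).
Smallest index with value > 143445: n = 220 (giving 144760).
Largest index with value < 936916: n = 559 (giving 936325).
Indices 220 through 559: 340 terms.

340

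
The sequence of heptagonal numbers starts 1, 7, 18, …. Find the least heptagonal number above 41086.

41409

Solve n(5n−3)/2 > 41086 for integer n.
The largest n with value ≤ 41086 is 128 (since 40768 ≤ 41086 < 41409), so the first above is n = 129, value 41409.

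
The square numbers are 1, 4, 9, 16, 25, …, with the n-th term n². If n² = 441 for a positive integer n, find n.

We need n² = 441, so n = √441 = 21.
Check: 21² = 441. ✓

21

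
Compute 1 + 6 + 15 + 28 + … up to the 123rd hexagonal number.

1248122

Σ i(2i−1) = 2Σi² − Σi over i = 1..123.
Σi = 7626 and Σi² = 627874.
2·627874 − 1·7626 = 1248122.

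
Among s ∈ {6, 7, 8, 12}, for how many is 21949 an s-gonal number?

1

s = 6: P(6, 105) = 21945 and P(6, 106) = 22366; 21949 is not s-gonal.
s = 7: P(7, 94) = 21949. ✓
s = 8: P(8, 85) = 21505 and P(8, 86) = 22016; 21949 is not s-gonal.
s = 12: P(12, 66) = 21516 and P(12, 67) = 22177; 21949 is not s-gonal.
Hits: s ∈ {7} → 1.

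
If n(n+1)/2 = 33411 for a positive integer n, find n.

258

Set n(n+1)/2 = 33411, giving n² + n − 66822 = 0.
The discriminant is 1 + 8·33411 = 267289, and √267289 = 517.
So n = (-1 + 517) / 2 = 516/2 = 258.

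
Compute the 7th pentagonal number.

The 7th pentagonal number is n(3n−1)/2 with n = 7.
7·(3·7 − 1)/2 = 7·20/2 = 7·10 = 70.

70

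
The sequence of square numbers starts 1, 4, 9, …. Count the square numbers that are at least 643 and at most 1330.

The n-th square number is n².
Smallest index with value ≥ 643: n = 26 (giving 676).
Largest index with value ≤ 1330: n = 36 (giving 1296).
Indices 26 through 36: 11 terms.

11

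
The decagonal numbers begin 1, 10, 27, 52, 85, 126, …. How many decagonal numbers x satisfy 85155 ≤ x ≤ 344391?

147

The n-th decagonal number is n(4n−3).
Smallest index with value ≥ 85155: n = 147 (giving 85995).
Largest index with value ≤ 344391: n = 293 (giving 342517).
Indices 147 through 293: 147 terms.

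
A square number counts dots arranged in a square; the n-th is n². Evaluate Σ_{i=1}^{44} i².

Σ_{i=1}^{44} i² = 44·45·89/6 = 29370.

29370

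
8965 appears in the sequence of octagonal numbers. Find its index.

Set n(3n−2) = 8965, giving 3n² − 2n − 8965 = 0.
The discriminant is 4 + 12·8965 = 107584, and √107584 = 328.
So n = (2 + 328) / 6 = 330/6 = 55.

55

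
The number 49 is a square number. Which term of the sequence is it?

7

We need n² = 49, so n = √49 = 7.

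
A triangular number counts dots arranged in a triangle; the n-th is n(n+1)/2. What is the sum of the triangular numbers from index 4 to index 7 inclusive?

74

Σ i(i+1)/2 = (Σi² + Σi) / 2 over i = 4..7.
Σi = 28 − 6 = 22 and Σi² = 140 − 14 = 126.
(1·126 + 1·22) / 2 = 148/2 = 74.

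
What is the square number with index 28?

The 28th square number is n² with n = 28.
28² = 784.

784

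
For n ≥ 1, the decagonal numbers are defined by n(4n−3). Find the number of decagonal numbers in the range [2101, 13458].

The n-th decagonal number is n(4n−3).
Smallest index with value ≥ 2101: n = 24 (giving 2232).
Largest index with value ≤ 13458: n = 58 (giving 13282).
Indices 24 through 58: 35 terms.

35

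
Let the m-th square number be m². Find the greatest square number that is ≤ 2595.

2500

Solve n² ≤ 2595 for integer n.
n = 50 gives 2500 ≤ 2595, while n = 51 gives 2601 > 2595; so the answer is 2500.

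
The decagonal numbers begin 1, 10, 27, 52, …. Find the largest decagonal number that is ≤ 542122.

540592

Solve n(4n−3) ≤ 542122 for integer n.
n = 368 gives 540592 ≤ 542122, while n = 369 gives 543537 > 542122; so the answer is 540592.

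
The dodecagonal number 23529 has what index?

69

Set n(5n−4) = 23529, giving 5n² − 4n − 23529 = 0.
The discriminant is 16 + 20·23529 = 470596, and √470596 = 686.
So n = (4 + 686) / 10 = 690/10 = 69.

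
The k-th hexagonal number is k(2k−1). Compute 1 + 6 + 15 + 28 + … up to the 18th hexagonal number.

Σ i(2i−1) = 2Σi² − Σi over i = 1..18.
Σi = 171 and Σi² = 2109.
2·2109 − 1·171 = 4047.

4047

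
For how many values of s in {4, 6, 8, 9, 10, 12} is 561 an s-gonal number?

s = 4: P(4, 23) = 529 and P(4, 24) = 576; 561 is not s-gonal.
s = 6: P(6, 17) = 561. ✓
s = 8: P(8, 14) = 560 and P(8, 15) = 645; 561 is not s-gonal.
s = 9: P(9, 13) = 559 and P(9, 14) = 651; 561 is not s-gonal.
s = 10: P(10, 12) = 540 and P(10, 13) = 637; 561 is not s-gonal.
s = 12: P(12, 11) = 561. ✓
Hits: s ∈ {6, 12} → 2.

2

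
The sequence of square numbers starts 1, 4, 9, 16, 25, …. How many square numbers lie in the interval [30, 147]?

The n-th square number is n².
Smallest index with value ≥ 30: n = 6 (giving 36).
Largest index with value ≤ 147: n = 12 (giving 144).
Indices 6 through 12: 7 terms.

7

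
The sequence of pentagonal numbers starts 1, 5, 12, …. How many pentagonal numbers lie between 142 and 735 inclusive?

The n-th pentagonal number is n(3n−1)/2.
Smallest index with value ≥ 142: n = 10 (giving 145).
Largest index with value ≤ 735: n = 22 (giving 715).
Indices 10 through 22: 13 terms.

13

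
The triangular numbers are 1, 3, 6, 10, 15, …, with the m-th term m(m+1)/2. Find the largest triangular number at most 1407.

1378

Solve n(n+1)/2 ≤ 1407 for integer n.
n = 52 gives 1378 ≤ 1407, while n = 53 gives 1431 > 1407; so the answer is 1378.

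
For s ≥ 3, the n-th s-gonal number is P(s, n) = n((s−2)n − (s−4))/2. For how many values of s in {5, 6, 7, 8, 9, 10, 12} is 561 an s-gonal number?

s = 5: P(5, 19) = 532 and P(5, 20) = 590; 561 is not s-gonal.
s = 6: P(6, 17) = 561. ✓
s = 7: P(7, 15) = 540 and P(7, 16) = 616; 561 is not s-gonal.
s = 8: P(8, 14) = 560 and P(8, 15) = 645; 561 is not s-gonal.
s = 9: P(9, 13) = 559 and P(9, 14) = 651; 561 is not s-gonal.
s = 10: P(10, 12) = 540 and P(10, 13) = 637; 561 is not s-gonal.
s = 12: P(12, 11) = 561. ✓
Hits: s ∈ {6, 12} → 2.

2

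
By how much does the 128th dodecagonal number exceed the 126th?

128·(5·128 − 4) = 81408 and 126·(5·126 − 4) = 78876.
Difference: 81408 − 78876 = 2532.

2532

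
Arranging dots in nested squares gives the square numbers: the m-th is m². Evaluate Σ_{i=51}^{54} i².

Σ_{i=51}^{54} i² = 53955 − 42925 = 11030.

11030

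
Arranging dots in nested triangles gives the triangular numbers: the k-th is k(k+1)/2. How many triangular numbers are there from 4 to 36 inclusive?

The n-th triangular number is n(n+1)/2.
Smallest index with value ≥ 4: n = 3 (giving 6).
Largest index with value ≤ 36: n = 8 (giving 36).
Indices 3 through 8: 6 terms.

6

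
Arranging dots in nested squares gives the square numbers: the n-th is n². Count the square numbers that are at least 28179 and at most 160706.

233

The n-th square number is n².
Smallest index with value ≥ 28179: n = 168 (giving 28224).
Largest index with value ≤ 160706: n = 400 (giving 160000).
Indices 168 through 400: 233 terms.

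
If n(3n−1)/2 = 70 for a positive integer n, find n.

7

Set n(3n−1)/2 = 70, giving 3n² − n − 140 = 0.
So n = (1 + 41) / 6 = 42/6 = 7.
Check: 7·(3·7 − 1)/2 = 70. ✓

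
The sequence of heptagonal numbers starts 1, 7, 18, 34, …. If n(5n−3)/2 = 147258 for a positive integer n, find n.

243

Set n(5n−3)/2 = 147258, giving 5n² − 3n − 294516 = 0.
The discriminant is 9 + 40·147258 = 5890329, and √5890329 = 2427.
So n = (3 + 2427) / 10 = 2430/10 = 243.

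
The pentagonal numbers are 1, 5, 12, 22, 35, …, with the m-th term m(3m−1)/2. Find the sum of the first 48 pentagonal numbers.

56448

Σ i(3i−1)/2 = (3Σi² − Σi) / 2 over i = 1..48.
Σi = 1176 and Σi² = 38024.
(3·38024 − 1·1176) / 2 = 112896/2 = 56448.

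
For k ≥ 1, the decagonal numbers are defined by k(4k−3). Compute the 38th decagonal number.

The 38th decagonal number is n(4n−3) with n = 38.
38·(4·38 − 3) = 38·149 = 5662.

5662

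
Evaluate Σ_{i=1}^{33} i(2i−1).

24497

Σ i(2i−1) = 2Σi² − Σi over i = 1..33.
Σi = 561 and Σi² = 12529.
2·12529 − 1·561 = 24497.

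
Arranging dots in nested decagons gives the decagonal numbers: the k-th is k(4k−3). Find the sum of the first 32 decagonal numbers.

Σ i(4i−3) = 4Σi² − 3Σi over i = 1..32.
Σi = 528 and Σi² = 11440.
4·11440 − 3·528 = 44176.

44176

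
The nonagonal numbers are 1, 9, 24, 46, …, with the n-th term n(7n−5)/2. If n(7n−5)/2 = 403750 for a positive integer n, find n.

340

Set n(7n−5)/2 = 403750, giving 7n² − 5n − 807500 = 0.
The discriminant is 25 + 56·403750 = 22610025, and √22610025 = 4755.
So n = (5 + 4755) / 14 = 4760/14 = 340.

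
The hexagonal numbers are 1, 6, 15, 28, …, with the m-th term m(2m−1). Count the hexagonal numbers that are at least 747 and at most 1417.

7

The n-th hexagonal number is n(2n−1).
Smallest index with value ≥ 747: n = 20 (giving 780).
Largest index with value ≤ 1417: n = 26 (giving 1326).
Indices 20 through 26: 7 terms.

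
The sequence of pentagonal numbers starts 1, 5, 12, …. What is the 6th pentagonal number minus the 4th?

6·(3·6 − 1)/2 = 51 and 4·(3·4 − 1)/2 = 22.
Difference: 51 − 22 = 29.

29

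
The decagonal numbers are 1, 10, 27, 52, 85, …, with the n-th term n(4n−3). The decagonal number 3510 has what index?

30

Set n(4n−3) = 3510, giving 4n² − 3n − 3510 = 0.
The discriminant is 9 + 16·3510 = 56169, and √56169 = 237.
So n = (3 + 237) / 8 = 240/8 = 30.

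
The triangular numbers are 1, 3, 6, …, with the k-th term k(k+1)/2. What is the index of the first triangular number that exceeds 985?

44

Solve n(n+1)/2 > 985 for integer n.
The largest n with value ≤ 985 is 43 (since 946 ≤ 985 < 990), so the first above is n = 44, value 990.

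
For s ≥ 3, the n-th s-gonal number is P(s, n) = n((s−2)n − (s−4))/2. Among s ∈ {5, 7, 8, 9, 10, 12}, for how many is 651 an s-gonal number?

2

s = 5: P(5, 21) = 651. ✓
s = 7: P(7, 16) = 616 and P(7, 17) = 697; 651 is not s-gonal.
s = 8: P(8, 15) = 645 and P(8, 16) = 736; 651 is not s-gonal.
s = 9: P(9, 14) = 651. ✓
s = 10: P(10, 13) = 637 and P(10, 14) = 742; 651 is not s-gonal.
s = 12: P(12, 11) = 561 and P(12, 12) = 672; 651 is not s-gonal.
Hits: s ∈ {5, 9} → 2.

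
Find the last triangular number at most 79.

78

Solve n(n+1)/2 ≤ 79 for integer n.
n = 12 gives 78 ≤ 79, while n = 13 gives 91 > 79; so the answer is 78.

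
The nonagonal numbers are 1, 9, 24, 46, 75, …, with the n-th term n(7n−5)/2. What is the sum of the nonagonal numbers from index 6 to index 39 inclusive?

Σ i(7i−5)/2 = (7Σi² − 5Σi) / 2 over i = 6..39.
Σi = 780 − 15 = 765 and Σi² = 20540 − 55 = 20485.
(7·20485 − 5·765) / 2 = 139570/2 = 69785.

69785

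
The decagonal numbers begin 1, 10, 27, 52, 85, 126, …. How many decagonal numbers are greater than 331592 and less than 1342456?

The n-th decagonal number is n(4n−3).
Smallest index with value > 331592: n = 289 (giving 333217).
Largest index with value < 1342456: n = 579 (giving 1339227).
Indices 289 through 579: 291 terms.

291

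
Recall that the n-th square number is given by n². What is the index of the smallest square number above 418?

Solve n² > 418 for integer n.
The largest n with value ≤ 418 is 20 (since 400 ≤ 418 < 441), so the first above is n = 21, value 441.

21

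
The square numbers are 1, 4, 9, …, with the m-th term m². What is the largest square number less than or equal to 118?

Solve n² ≤ 118 for integer n.
n = 10 gives 100 ≤ 118, while n = 11 gives 121 > 118; so the answer is 100.

100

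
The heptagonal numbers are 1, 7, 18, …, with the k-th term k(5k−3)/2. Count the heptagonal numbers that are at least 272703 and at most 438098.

The n-th heptagonal number is n(5n−3)/2.
Smallest index with value ≥ 272703: n = 331 (giving 273406).
Largest index with value ≤ 438098: n = 418 (giving 436183).
Indices 331 through 418: 88 terms.

88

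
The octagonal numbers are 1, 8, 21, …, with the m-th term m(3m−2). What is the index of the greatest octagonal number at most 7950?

51

Solve n(3n−2) ≤ 7950 for integer n.
n = 51 gives 7701 ≤ 7950, while n = 52 gives 8008 > 7950; so the answer is index 51.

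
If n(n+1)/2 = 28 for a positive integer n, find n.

7

Set n(n+1)/2 = 28, giving n² + n − 56 = 0.
So n = (-1 + 15) / 2 = 14/2 = 7.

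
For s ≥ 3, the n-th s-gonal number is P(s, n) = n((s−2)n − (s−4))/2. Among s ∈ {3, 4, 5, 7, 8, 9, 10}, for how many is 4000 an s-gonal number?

s = 3: P(3, 88) = 3916 and P(3, 89) = 4005; 4000 is not s-gonal.
s = 4: P(4, 63) = 3969 and P(4, 64) = 4096; 4000 is not s-gonal.
s = 5: P(5, 51) = 3876 and P(5, 52) = 4030; 4000 is not s-gonal.
s = 7: P(7, 40) = 3940 and P(7, 41) = 4141; 4000 is not s-gonal.
s = 8: P(8, 36) = 3816 and P(8, 37) = 4033; 4000 is not s-gonal.
s = 9: P(9, 34) = 3961 and P(9, 35) = 4200; 4000 is not s-gonal.
s = 10: P(10, 32) = 4000. ✓
Hits: s ∈ {10} → 1.

1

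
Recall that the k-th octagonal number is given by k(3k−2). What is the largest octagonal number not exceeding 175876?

Solve n(3n−2) ≤ 175876 for integer n.
n = 242 gives 175208 ≤ 175876, while n = 243 gives 176661 > 175876; so the answer is 175208.

175208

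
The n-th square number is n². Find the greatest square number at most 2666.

Solve n² ≤ 2666 for integer n.
n = 51 gives 2601 ≤ 2666, while n = 52 gives 2704 > 2666; so the answer is 2601.

2601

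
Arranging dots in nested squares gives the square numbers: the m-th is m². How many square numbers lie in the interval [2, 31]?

The n-th square number is n².
Smallest index with value ≥ 2: n = 2 (giving 4).
Largest index with value ≤ 31: n = 5 (giving 25).
Indices 2 through 5: 4 terms.

4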